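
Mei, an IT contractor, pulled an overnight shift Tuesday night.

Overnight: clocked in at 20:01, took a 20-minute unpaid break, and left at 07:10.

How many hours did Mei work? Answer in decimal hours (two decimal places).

Overnight: 20:01 → midnight = 3 h 59 min; midnight → 07:10 = 7 h 10 min; span 11 h 9 min; less 20 min break → 10 h 49 min

10.82 hours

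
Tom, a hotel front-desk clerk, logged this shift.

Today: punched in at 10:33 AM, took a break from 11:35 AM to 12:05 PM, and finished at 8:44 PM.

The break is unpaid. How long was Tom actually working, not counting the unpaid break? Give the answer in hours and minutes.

Today: 10:33 AM–8:44 PM = 10 h 11 min; less 30 min break → 9 h 41 min

9 h 41 min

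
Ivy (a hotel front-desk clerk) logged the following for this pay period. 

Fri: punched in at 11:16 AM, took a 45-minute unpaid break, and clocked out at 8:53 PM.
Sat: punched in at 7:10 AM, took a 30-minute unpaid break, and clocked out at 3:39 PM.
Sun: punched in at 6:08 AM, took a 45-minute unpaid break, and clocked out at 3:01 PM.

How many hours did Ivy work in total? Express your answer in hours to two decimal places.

Fri: 11:16 AM–8:53 PM = 9 h 37 min; less 45 min break → 8 h 52 min
Sat: 7:10 AM–3:39 PM = 8 h 29 min; less 30 min break → 7 h 59 min
Sun: 6:08 AM–3:01 PM = 8 h 53 min; less 45 min break → 8 h 8 min
Total: 8 h 52 min + 7 h 59 min + 8 h 8 min = 24 h 59 min.

24.98 hours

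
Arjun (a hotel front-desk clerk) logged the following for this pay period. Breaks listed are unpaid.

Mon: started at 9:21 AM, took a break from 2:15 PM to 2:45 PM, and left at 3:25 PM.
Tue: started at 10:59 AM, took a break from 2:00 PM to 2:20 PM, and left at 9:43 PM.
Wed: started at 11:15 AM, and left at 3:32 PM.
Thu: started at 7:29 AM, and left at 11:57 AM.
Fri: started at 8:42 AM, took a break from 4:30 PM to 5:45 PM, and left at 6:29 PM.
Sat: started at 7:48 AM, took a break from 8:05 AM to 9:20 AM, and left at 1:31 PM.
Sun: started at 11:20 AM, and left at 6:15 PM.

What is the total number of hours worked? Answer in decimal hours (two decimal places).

Mon: 9:21 AM–3:25 PM = 6 h 4 min; less 30 min break → 5 h 34 min
Tue: 10:59 AM–9:43 PM = 10 h 44 min; less 20 min break → 10 h 24 min
Wed: 11:15 AM–3:32 PM = 4 h 17 min
Thu: 7:29 AM–11:57 AM = 4 h 28 min
Fri: 8:42 AM–6:29 PM = 9 h 47 min; less 75 min break → 8 h 32 min
Sat: 7:48 AM–1:31 PM = 5 h 43 min; less 75 min break → 4 h 28 min
Sun: 11:20 AM–6:15 PM = 6 h 55 min
Total: 5 h 34 min + 10 h 24 min + 4 h 17 min + 4 h 28 min + 8 h 32 min + 4 h 28 min + 6 h 55 min = 44 h 38 min.

44.63 hours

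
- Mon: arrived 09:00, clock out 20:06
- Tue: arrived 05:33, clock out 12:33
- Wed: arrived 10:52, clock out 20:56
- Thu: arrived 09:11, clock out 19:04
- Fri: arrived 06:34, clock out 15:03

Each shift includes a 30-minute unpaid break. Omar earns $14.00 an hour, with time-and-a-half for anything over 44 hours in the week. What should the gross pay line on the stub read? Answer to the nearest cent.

$616.70

Mon: 09:00–20:06 = 11 h 6 min; less 30 min break → 10 h 36 min
Tue: 05:33–12:33 = 7 h 0 min; less 30 min break → 6 h 30 min
Wed: 10:52–20:56 = 10 h 4 min; less 30 min break → 9 h 34 min
Thu: 09:11–19:04 = 9 h 53 min; less 30 min break → 9 h 23 min
Fri: 06:34–15:03 = 8 h 29 min; less 30 min break → 7 h 59 min
Total worked: 44 h 2 min = 2642 min.
Regular 44 h 0 min = 2640 min at $14.00/h; overtime 0 h 2 min = 2 min at $21.00/h.
Pay = (2640 × $14.00 + 2 × $21.00) ÷ 60 = $616.70.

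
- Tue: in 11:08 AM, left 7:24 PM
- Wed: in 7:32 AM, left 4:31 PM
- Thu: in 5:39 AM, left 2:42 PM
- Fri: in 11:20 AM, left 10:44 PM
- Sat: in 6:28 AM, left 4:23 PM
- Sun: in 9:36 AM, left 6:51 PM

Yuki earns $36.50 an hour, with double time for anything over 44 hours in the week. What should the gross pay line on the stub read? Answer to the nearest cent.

$2545.27

Tue: 11:08 AM–7:24 PM = 8 h 16 min
Wed: 7:32 AM–4:31 PM = 8 h 59 min
Thu: 5:39 AM–2:42 PM = 9 h 3 min
Fri: 11:20 AM–10:44 PM = 11 h 24 min
Sat: 6:28 AM–4:23 PM = 9 h 55 min
Sun: 9:36 AM–6:51 PM = 9 h 15 min
Total worked: 56 h 52 min = 3412 min.
Regular 44 h 0 min = 2640 min at $36.50/h; overtime 12 h 52 min = 772 min at $73.00/h.
Pay = (2640 × $36.50 + 772 × $73.00) ÷ 60 = $2545.27.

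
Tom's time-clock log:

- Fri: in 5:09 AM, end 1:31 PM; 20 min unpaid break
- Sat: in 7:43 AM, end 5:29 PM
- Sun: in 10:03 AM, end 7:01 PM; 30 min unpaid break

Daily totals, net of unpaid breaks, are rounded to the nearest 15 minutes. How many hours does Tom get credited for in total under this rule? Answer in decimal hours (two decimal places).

Fri: 5:09 AM–1:31 PM = 8 h 22 min − 20 min = 8 h 2 min → rounds to 8 h 0 min
Sat: 7:43 AM–5:29 PM = 9 h 46 min → rounds to 9 h 45 min
Sun: 10:03 AM–7:01 PM = 8 h 58 min − 30 min = 8 h 28 min → rounds to 8 h 30 min
Total credited: 26 h 15 min.

26.25 hours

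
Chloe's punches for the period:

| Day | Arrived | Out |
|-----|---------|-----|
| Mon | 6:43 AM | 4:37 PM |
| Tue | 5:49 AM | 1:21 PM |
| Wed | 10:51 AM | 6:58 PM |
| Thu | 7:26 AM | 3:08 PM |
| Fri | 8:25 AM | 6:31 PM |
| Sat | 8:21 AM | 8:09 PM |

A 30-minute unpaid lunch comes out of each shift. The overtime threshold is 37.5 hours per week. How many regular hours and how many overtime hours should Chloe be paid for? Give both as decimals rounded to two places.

Mon: 6:43 AM–4:37 PM = 9 h 54 min; less 30 min break → 9 h 24 min
Tue: 5:49 AM–1:21 PM = 7 h 32 min; less 30 min break → 7 h 2 min
Wed: 10:51 AM–6:58 PM = 8 h 7 min; less 30 min break → 7 h 37 min
Thu: 7:26 AM–3:08 PM = 7 h 42 min; less 30 min break → 7 h 12 min
Fri: 8:25 AM–6:31 PM = 10 h 6 min; less 30 min break → 9 h 36 min
Sat: 8:21 AM–8:09 PM = 11 h 48 min; less 30 min break → 11 h 18 min
Total worked: 52 h 9 min = 52.15 h.
Threshold 37.5 h → overtime 14 h 39 min, regular 37 h 30 min.

Regular 37.50 hours, overtime 14.65 hours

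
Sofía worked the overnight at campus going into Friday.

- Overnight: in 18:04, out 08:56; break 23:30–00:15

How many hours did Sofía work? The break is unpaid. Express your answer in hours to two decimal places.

Overnight: 18:04 → midnight = 5 h 56 min; midnight → 08:56 = 8 h 56 min; span 14 h 52 min; less 45 min break → 14 h 7 min

14.12 hours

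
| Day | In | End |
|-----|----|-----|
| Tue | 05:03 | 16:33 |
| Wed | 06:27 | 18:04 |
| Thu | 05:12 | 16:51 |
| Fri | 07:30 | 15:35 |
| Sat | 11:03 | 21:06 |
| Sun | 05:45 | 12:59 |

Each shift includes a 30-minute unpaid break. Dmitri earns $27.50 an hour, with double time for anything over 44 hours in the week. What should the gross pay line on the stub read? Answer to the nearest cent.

Tue: 05:03–16:33 = 11 h 30 min; less 30 min break → 11 h 0 min
Wed: 06:27–18:04 = 11 h 37 min; less 30 min break → 11 h 7 min
Thu: 05:12–16:51 = 11 h 39 min; less 30 min break → 11 h 9 min
Fri: 07:30–15:35 = 8 h 5 min; less 30 min break → 7 h 35 min
Sat: 11:03–21:06 = 10 h 3 min; less 30 min break → 9 h 33 min
Sun: 05:45–12:59 = 7 h 14 min; less 30 min break → 6 h 44 min
Total worked: 57 h 8 min = 3428 min.
Regular 44 h 0 min = 2640 min at $27.50/h; overtime 13 h 8 min = 788 min at $55.00/h.
Pay = (2640 × $27.50 + 788 × $55.00) ÷ 60 = $1932.33.

$1932.33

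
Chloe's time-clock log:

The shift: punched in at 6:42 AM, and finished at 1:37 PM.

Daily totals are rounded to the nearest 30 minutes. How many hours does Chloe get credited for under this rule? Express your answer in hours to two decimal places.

7.00 hours

The shift: 6:42 AM–1:37 PM = 6 h 55 min → rounds to 7 h 0 min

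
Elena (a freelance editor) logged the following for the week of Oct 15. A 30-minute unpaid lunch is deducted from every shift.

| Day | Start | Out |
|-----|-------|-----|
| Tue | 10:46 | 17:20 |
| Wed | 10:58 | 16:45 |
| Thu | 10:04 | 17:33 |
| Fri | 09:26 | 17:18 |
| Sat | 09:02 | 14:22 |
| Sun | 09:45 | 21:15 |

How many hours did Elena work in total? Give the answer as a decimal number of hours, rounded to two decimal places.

Tue: 10:46–17:20 = 6 h 34 min; less 30 min break → 6 h 4 min
Wed: 10:58–16:45 = 5 h 47 min; less 30 min break → 5 h 17 min
Thu: 10:04–17:33 = 7 h 29 min; less 30 min break → 6 h 59 min
Fri: 09:26–17:18 = 7 h 52 min; less 30 min break → 7 h 22 min
Sat: 09:02–14:22 = 5 h 20 min; less 30 min break → 4 h 50 min
Sun: 09:45–21:15 = 11 h 30 min; less 30 min break → 11 h 0 min
Total: 6 h 4 min + 5 h 17 min + 6 h 59 min + 7 h 22 min + 4 h 50 min + 11 h 0 min = 41 h 32 min.

41.53 hours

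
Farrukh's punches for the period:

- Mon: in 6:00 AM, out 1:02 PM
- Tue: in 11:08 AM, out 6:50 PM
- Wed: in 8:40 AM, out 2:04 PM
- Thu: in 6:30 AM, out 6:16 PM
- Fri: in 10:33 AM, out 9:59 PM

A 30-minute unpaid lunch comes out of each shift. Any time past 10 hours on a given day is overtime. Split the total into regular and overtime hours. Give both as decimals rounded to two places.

Regular 38.63 hours, overtime 2.20 hours

Mon: 6:00 AM–1:02 PM = 7 h 2 min; less 30 min break → 6 h 32 min
Tue: 11:08 AM–6:50 PM = 7 h 42 min; less 30 min break → 7 h 12 min
Wed: 8:40 AM–2:04 PM = 5 h 24 min; less 30 min break → 4 h 54 min
Thu: 6:30 AM–6:16 PM = 11 h 46 min; less 30 min break → 11 h 16 min
Fri: 10:33 AM–9:59 PM = 11 h 26 min; less 30 min break → 10 h 56 min
Mon reg 6 h 32 min / OT 0 h 0 min; Tue reg 7 h 12 min / OT 0 h 0 min; Wed reg 4 h 54 min / OT 0 h 0 min; Thu reg 10 h 0 min / OT 1 h 16 min; Fri reg 10 h 0 min / OT 0 h 56 min.
Totals: regular 38 h 38 min, overtime 2 h 12 min.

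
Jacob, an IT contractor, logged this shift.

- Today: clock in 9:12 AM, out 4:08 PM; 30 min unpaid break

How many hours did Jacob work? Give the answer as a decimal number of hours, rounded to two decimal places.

6.43 hours

Today: 9:12 AM–4:08 PM = 6 h 56 min; less 30 min break → 6 h 26 min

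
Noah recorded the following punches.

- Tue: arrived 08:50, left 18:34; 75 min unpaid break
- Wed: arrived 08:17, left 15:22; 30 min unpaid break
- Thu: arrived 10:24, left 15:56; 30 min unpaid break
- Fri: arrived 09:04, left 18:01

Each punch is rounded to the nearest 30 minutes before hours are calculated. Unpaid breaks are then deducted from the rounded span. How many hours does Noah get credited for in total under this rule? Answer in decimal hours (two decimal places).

28.75 hours

Tue: in 08:50→09:00, out 18:34→18:30; 9 h 30 min − 75 min = 8 h 15 min
Wed: in 08:17→08:30, out 15:22→15:30; 7 h 0 min − 30 min = 6 h 30 min
Thu: in 10:24→10:30, out 15:56→16:00; 5 h 30 min − 30 min = 5 h 0 min
Fri: in 09:04→09:00, out 18:01→18:00; 9 h 0 min
Total credited: 28 h 45 min.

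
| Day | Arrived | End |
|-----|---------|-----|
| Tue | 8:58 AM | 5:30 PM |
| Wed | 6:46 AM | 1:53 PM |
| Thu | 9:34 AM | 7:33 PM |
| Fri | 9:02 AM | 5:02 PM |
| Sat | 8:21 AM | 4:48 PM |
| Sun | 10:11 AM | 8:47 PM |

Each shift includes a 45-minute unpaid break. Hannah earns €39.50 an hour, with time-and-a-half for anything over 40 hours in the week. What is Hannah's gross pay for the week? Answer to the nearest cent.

€2064.86

Tue: 8:58 AM–5:30 PM = 8 h 32 min; less 45 min break → 7 h 47 min
Wed: 6:46 AM–1:53 PM = 7 h 7 min; less 45 min break → 6 h 22 min
Thu: 9:34 AM–7:33 PM = 9 h 59 min; less 45 min break → 9 h 14 min
Fri: 9:02 AM–5:02 PM = 8 h 0 min; less 45 min break → 7 h 15 min
Sat: 8:21 AM–4:48 PM = 8 h 27 min; less 45 min break → 7 h 42 min
Sun: 10:11 AM–8:47 PM = 10 h 36 min; less 45 min break → 9 h 51 min
Total worked: 48 h 11 min = 2891 min.
Regular 40 h 0 min = 2400 min at €39.50/h; overtime 8 h 11 min = 491 min at €59.25/h.
Pay = (2400 × €39.50 + 491 × €59.25) ÷ 60 = €2064.86.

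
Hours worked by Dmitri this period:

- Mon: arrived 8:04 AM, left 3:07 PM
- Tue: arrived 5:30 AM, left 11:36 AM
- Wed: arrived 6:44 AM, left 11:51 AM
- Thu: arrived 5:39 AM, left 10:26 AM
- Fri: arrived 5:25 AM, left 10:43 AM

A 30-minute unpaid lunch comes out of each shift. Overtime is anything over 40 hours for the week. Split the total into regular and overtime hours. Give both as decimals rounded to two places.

Regular 25.85 hours, overtime 0.00 hours

Mon: 8:04 AM–3:07 PM = 7 h 3 min; less 30 min break → 6 h 33 min
Tue: 5:30 AM–11:36 AM = 6 h 6 min; less 30 min break → 5 h 36 min
Wed: 6:44 AM–11:51 AM = 5 h 7 min; less 30 min break → 4 h 37 min
Thu: 5:39 AM–10:26 AM = 4 h 47 min; less 30 min break → 4 h 17 min
Fri: 5:25 AM–10:43 AM = 5 h 18 min; less 30 min break → 4 h 48 min
Total worked: 25 h 51 min = 25.85 h.
Threshold 40 h → overtime 0 h 0 min, regular 25 h 51 min.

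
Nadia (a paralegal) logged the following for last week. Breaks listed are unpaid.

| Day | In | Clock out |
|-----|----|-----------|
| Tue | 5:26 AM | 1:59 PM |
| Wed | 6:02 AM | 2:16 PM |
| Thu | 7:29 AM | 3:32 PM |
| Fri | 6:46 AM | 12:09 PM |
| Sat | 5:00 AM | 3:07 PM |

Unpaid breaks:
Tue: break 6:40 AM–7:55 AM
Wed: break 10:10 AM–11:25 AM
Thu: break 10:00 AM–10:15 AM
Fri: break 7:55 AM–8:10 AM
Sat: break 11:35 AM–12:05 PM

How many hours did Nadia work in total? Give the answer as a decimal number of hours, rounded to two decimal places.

36.83 hours

Tue: 5:26 AM–1:59 PM = 8 h 33 min; less 75 min break → 7 h 18 min
Wed: 6:02 AM–2:16 PM = 8 h 14 min; less 75 min break → 6 h 59 min
Thu: 7:29 AM–3:32 PM = 8 h 3 min; less 15 min break → 7 h 48 min
Fri: 6:46 AM–12:09 PM = 5 h 23 min; less 15 min break → 5 h 8 min
Sat: 5:00 AM–3:07 PM = 10 h 7 min; less 30 min break → 9 h 37 min
Total: 7 h 18 min + 6 h 59 min + 7 h 48 min + 5 h 8 min + 9 h 37 min = 36 h 50 min.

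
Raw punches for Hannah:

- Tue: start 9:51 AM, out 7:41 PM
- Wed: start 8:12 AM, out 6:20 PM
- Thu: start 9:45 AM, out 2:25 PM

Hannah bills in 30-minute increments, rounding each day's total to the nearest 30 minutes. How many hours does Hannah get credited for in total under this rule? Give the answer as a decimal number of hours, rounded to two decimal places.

24.50 hours

Tue: 9:51 AM–7:41 PM = 9 h 50 min → rounds to 10 h 0 min
Wed: 8:12 AM–6:20 PM = 10 h 8 min → rounds to 10 h 0 min
Thu: 9:45 AM–2:25 PM = 4 h 40 min → rounds to 4 h 30 min
Total credited: 24 h 30 min.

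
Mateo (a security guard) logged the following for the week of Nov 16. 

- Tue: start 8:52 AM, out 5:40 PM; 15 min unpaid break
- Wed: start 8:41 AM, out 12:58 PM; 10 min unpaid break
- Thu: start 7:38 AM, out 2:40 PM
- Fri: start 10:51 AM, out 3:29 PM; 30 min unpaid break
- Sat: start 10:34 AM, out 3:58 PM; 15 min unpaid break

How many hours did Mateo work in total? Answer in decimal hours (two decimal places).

28.98 hours

Tue: 8:52 AM–5:40 PM = 8 h 48 min; less 15 min break → 8 h 33 min
Wed: 8:41 AM–12:58 PM = 4 h 17 min; less 10 min break → 4 h 7 min
Thu: 7:38 AM–2:40 PM = 7 h 2 min
Fri: 10:51 AM–3:29 PM = 4 h 38 min; less 30 min break → 4 h 8 min
Sat: 10:34 AM–3:58 PM = 5 h 24 min; less 15 min break → 5 h 9 min
Total: 8 h 33 min + 4 h 7 min + 7 h 2 min + 4 h 8 min + 5 h 9 min = 28 h 59 min.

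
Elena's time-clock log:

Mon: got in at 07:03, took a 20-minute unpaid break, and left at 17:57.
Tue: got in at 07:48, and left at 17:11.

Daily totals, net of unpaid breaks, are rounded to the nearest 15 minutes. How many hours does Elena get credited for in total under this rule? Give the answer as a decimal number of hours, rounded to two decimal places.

Mon: 07:03–17:57 = 10 h 54 min − 20 min = 10 h 34 min → rounds to 10 h 30 min
Tue: 07:48–17:11 = 9 h 23 min → rounds to 9 h 30 min
Total credited: 20 h 0 min.

20.00 hours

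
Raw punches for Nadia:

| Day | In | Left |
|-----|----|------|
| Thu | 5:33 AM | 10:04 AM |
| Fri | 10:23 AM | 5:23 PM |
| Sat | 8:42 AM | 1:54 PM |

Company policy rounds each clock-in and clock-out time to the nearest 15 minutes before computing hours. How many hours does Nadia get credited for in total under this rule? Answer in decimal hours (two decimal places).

Thu: in 5:33 AM→5:30 AM, out 10:04 AM→10:00 AM; 4 h 30 min
Fri: in 10:23 AM→10:30 AM, out 5:23 PM→5:30 PM; 7 h 0 min
Sat: in 8:42 AM→8:45 AM, out 1:54 PM→2:00 PM; 5 h 15 min
Total credited: 16 h 45 min.

16.75 hours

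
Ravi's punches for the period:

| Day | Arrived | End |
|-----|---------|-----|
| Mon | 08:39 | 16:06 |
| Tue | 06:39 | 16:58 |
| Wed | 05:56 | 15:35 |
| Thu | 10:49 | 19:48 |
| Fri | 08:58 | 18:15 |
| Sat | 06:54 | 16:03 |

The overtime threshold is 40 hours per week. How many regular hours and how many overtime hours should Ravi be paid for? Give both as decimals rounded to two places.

Mon: 08:39–16:06 = 7 h 27 min
Tue: 06:39–16:58 = 10 h 19 min
Wed: 05:56–15:35 = 9 h 39 min
Thu: 10:49–19:48 = 8 h 59 min
Fri: 08:58–18:15 = 9 h 17 min
Sat: 06:54–16:03 = 9 h 9 min
Total worked: 54 h 50 min = 54.83 h.
Threshold 40 h → overtime 14 h 50 min, regular 40 h 0 min.

Regular 40.00 hours, overtime 14.83 hours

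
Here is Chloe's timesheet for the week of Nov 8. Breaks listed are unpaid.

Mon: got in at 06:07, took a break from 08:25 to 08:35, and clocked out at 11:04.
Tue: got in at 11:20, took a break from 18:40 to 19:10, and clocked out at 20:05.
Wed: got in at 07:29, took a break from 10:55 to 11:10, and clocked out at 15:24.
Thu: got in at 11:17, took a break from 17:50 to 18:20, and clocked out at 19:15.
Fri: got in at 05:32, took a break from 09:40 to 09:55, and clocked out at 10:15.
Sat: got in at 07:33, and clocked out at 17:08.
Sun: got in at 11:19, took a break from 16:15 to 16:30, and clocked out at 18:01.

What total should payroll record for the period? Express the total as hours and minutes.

Mon: 06:07–11:04 = 4 h 57 min; less 10 min break → 4 h 47 min
Tue: 11:20–20:05 = 8 h 45 min; less 30 min break → 8 h 15 min
Wed: 07:29–15:24 = 7 h 55 min; less 15 min break → 7 h 40 min
Thu: 11:17–19:15 = 7 h 58 min; less 30 min break → 7 h 28 min
Fri: 05:32–10:15 = 4 h 43 min; less 15 min break → 4 h 28 min
Sat: 07:33–17:08 = 9 h 35 min
Sun: 11:19–18:01 = 6 h 42 min; less 15 min break → 6 h 27 min
Total: 4 h 47 min + 8 h 15 min + 7 h 40 min + 7 h 28 min + 4 h 28 min + 9 h 35 min + 6 h 27 min = 48 h 40 min.

48 h 40 min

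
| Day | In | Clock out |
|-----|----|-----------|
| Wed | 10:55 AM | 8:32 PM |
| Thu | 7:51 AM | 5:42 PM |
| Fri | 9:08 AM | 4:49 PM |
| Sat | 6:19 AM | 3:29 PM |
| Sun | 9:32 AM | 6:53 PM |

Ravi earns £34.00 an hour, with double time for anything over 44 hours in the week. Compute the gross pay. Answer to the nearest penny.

£1609.33

Wed: 10:55 AM–8:32 PM = 9 h 37 min
Thu: 7:51 AM–5:42 PM = 9 h 51 min
Fri: 9:08 AM–4:49 PM = 7 h 41 min
Sat: 6:19 AM–3:29 PM = 9 h 10 min
Sun: 9:32 AM–6:53 PM = 9 h 21 min
Total worked: 45 h 40 min = 2740 min.
Regular 44 h 0 min = 2640 min at £34.00/h; overtime 1 h 40 min = 100 min at £68.00/h.
Pay = (2640 × £34.00 + 100 × £68.00) ÷ 60 = £1609.33.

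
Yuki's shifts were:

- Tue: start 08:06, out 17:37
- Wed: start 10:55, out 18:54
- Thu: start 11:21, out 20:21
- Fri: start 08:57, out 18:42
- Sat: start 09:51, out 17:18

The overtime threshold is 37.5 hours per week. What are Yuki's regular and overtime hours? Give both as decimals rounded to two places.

Regular 37.50 hours, overtime 6.20 hours

Tue: 08:06–17:37 = 9 h 31 min
Wed: 10:55–18:54 = 7 h 59 min
Thu: 11:21–20:21 = 9 h 0 min
Fri: 08:57–18:42 = 9 h 45 min
Sat: 09:51–17:18 = 7 h 27 min
Total worked: 43 h 42 min = 43.70 h.
Threshold 37.5 h → overtime 6 h 12 min, regular 37 h 30 min.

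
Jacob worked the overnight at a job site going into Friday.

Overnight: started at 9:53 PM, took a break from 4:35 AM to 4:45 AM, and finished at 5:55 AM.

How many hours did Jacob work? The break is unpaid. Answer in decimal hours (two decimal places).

7.87 hours

Overnight: 9:53 PM → midnight = 2 h 7 min; midnight → 5:55 AM = 5 h 55 min; span 8 h 2 min; less 10 min break → 7 h 52 min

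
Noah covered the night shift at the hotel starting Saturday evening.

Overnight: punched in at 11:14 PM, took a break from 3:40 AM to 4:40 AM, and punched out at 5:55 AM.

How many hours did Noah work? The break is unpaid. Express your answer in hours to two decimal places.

Overnight: 11:14 PM → midnight = 0 h 46 min; midnight → 5:55 AM = 5 h 55 min; span 6 h 41 min; less 60 min break → 5 h 41 min

5.68 hours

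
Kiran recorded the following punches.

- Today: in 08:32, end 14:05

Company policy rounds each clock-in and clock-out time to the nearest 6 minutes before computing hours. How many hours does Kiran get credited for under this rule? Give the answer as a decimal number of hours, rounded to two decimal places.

Today: in 08:32→08:30, out 14:05→14:06; 5 h 36 min

5.60 hours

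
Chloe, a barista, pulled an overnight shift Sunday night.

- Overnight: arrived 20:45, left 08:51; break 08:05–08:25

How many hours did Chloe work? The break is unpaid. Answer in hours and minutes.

11 h 46 min

Overnight: 20:45 → midnight = 3 h 15 min; midnight → 08:51 = 8 h 51 min; span 12 h 6 min; less 20 min break → 11 h 46 min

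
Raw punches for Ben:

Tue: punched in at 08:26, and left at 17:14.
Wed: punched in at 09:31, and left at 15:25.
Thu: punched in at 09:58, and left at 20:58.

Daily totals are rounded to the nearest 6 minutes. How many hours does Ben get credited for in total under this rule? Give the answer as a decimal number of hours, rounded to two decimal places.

Tue: 08:26–17:14 = 8 h 48 min → rounds to 8 h 48 min
Wed: 09:31–15:25 = 5 h 54 min → rounds to 5 h 54 min
Thu: 09:58–20:58 = 11 h 0 min → rounds to 11 h 0 min
Total credited: 25 h 42 min.

25.70 hours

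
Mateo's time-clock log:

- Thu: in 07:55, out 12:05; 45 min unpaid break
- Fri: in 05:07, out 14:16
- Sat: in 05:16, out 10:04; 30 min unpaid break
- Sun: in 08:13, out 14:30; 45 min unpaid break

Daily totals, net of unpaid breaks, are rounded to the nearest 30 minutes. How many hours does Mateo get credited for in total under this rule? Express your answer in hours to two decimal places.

22.50 hours

Thu: 07:55–12:05 = 4 h 10 min − 45 min = 3 h 25 min → rounds to 3 h 30 min
Fri: 05:07–14:16 = 9 h 9 min → rounds to 9 h 0 min
Sat: 05:16–10:04 = 4 h 48 min − 30 min = 4 h 18 min → rounds to 4 h 30 min
Sun: 08:13–14:30 = 6 h 17 min − 45 min = 5 h 32 min → rounds to 5 h 30 min
Total credited: 22 h 30 min.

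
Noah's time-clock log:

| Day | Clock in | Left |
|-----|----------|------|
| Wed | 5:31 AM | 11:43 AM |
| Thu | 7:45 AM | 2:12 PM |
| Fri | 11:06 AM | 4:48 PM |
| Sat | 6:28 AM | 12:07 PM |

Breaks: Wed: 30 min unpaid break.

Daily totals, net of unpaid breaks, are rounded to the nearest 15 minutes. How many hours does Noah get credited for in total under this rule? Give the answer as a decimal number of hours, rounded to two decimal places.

23.75 hours

Wed: 5:31 AM–11:43 AM = 6 h 12 min − 30 min = 5 h 42 min → rounds to 5 h 45 min
Thu: 7:45 AM–2:12 PM = 6 h 27 min → rounds to 6 h 30 min
Fri: 11:06 AM–4:48 PM = 5 h 42 min → rounds to 5 h 45 min
Sat: 6:28 AM–12:07 PM = 5 h 39 min → rounds to 5 h 45 min
Total credited: 23 h 45 min.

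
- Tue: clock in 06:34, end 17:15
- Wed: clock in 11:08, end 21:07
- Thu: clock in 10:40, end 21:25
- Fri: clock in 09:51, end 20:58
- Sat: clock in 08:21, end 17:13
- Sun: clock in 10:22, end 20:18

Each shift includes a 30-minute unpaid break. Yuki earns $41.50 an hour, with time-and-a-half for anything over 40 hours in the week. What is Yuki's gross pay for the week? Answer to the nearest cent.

$2801.25

Tue: 06:34–17:15 = 10 h 41 min; less 30 min break → 10 h 11 min
Wed: 11:08–21:07 = 9 h 59 min; less 30 min break → 9 h 29 min
Thu: 10:40–21:25 = 10 h 45 min; less 30 min break → 10 h 15 min
Fri: 09:51–20:58 = 11 h 7 min; less 30 min break → 10 h 37 min
Sat: 08:21–17:13 = 8 h 52 min; less 30 min break → 8 h 22 min
Sun: 10:22–20:18 = 9 h 56 min; less 30 min break → 9 h 26 min
Total worked: 58 h 20 min = 3500 min.
Regular 40 h 0 min = 2400 min at $41.50/h; overtime 18 h 20 min = 1100 min at $62.25/h.
Pay = (2400 × $41.50 + 1100 × $62.25) ÷ 60 = $2801.25.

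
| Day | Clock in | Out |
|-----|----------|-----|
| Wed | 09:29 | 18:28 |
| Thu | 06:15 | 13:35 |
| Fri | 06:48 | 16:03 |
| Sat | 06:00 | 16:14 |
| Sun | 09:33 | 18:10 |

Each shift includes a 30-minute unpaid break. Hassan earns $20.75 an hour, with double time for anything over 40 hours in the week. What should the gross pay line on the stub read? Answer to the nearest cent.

$909.54

Wed: 09:29–18:28 = 8 h 59 min; less 30 min break → 8 h 29 min
Thu: 06:15–13:35 = 7 h 20 min; less 30 min break → 6 h 50 min
Fri: 06:48–16:03 = 9 h 15 min; less 30 min break → 8 h 45 min
Sat: 06:00–16:14 = 10 h 14 min; less 30 min break → 9 h 44 min
Sun: 09:33–18:10 = 8 h 37 min; less 30 min break → 8 h 7 min
Total worked: 41 h 55 min = 2515 min.
Regular 40 h 0 min = 2400 min at $20.75/h; overtime 1 h 55 min = 115 min at $41.50/h.
Pay = (2400 × $20.75 + 115 × $41.50) ÷ 60 = $909.54.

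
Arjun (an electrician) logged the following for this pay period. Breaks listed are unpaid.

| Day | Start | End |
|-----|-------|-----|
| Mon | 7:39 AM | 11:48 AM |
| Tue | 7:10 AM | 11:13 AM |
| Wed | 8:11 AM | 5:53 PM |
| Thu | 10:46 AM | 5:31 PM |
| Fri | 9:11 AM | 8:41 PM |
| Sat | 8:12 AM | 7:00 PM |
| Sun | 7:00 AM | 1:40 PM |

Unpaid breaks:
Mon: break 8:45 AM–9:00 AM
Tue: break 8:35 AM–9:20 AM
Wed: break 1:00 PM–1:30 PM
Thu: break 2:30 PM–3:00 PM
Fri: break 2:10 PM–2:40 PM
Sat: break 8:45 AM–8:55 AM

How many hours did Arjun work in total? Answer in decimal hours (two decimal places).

Mon: 7:39 AM–11:48 AM = 4 h 9 min; less 15 min break → 3 h 54 min
Tue: 7:10 AM–11:13 AM = 4 h 3 min; less 45 min break → 3 h 18 min
Wed: 8:11 AM–5:53 PM = 9 h 42 min; less 30 min break → 9 h 12 min
Thu: 10:46 AM–5:31 PM = 6 h 45 min; less 30 min break → 6 h 15 min
Fri: 9:11 AM–8:41 PM = 11 h 30 min; less 30 min break → 11 h 0 min
Sat: 8:12 AM–7:00 PM = 10 h 48 min; less 10 min break → 10 h 38 min
Sun: 7:00 AM–1:40 PM = 6 h 40 min
Total: 3 h 54 min + 3 h 18 min + 9 h 12 min + 6 h 15 min + 11 h 0 min + 10 h 38 min + 6 h 40 min = 50 h 57 min.

50.95 hours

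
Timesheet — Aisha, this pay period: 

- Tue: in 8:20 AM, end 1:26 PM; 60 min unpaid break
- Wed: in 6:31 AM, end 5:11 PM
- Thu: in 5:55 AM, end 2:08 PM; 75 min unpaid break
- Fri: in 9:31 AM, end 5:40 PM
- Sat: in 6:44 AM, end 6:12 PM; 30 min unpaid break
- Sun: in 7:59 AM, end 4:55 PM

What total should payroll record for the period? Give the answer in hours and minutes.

Tue: 8:20 AM–1:26 PM = 5 h 6 min; less 60 min break → 4 h 6 min
Wed: 6:31 AM–5:11 PM = 10 h 40 min
Thu: 5:55 AM–2:08 PM = 8 h 13 min; less 75 min break → 6 h 58 min
Fri: 9:31 AM–5:40 PM = 8 h 9 min
Sat: 6:44 AM–6:12 PM = 11 h 28 min; less 30 min break → 10 h 58 min
Sun: 7:59 AM–4:55 PM = 8 h 56 min
Total: 4 h 6 min + 10 h 40 min + 6 h 58 min + 8 h 9 min + 10 h 58 min + 8 h 56 min = 49 h 47 min.

49 h 47 min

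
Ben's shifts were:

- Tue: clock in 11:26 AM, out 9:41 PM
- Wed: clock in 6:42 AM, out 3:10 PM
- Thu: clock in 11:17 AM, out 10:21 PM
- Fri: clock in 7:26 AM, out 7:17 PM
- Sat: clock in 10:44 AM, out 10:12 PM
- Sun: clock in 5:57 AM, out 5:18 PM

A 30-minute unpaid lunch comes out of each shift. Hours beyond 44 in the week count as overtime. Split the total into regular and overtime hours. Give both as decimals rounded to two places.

Tue: 11:26 AM–9:41 PM = 10 h 15 min; less 30 min break → 9 h 45 min
Wed: 6:42 AM–3:10 PM = 8 h 28 min; less 30 min break → 7 h 58 min
Thu: 11:17 AM–10:21 PM = 11 h 4 min; less 30 min break → 10 h 34 min
Fri: 7:26 AM–7:17 PM = 11 h 51 min; less 30 min break → 11 h 21 min
Sat: 10:44 AM–10:12 PM = 11 h 28 min; less 30 min break → 10 h 58 min
Sun: 5:57 AM–5:18 PM = 11 h 21 min; less 30 min break → 10 h 51 min
Total worked: 61 h 27 min = 61.45 h.
Threshold 44 h → overtime 17 h 27 min, regular 44 h 0 min.

Regular 44.00 hours, overtime 17.45 hours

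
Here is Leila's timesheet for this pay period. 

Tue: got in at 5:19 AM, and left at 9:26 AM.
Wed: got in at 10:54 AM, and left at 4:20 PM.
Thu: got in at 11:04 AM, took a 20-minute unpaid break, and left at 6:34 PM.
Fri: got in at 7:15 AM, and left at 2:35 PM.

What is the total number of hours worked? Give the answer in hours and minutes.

Tue: 5:19 AM–9:26 AM = 4 h 7 min
Wed: 10:54 AM–4:20 PM = 5 h 26 min
Thu: 11:04 AM–6:34 PM = 7 h 30 min; less 20 min break → 7 h 10 min
Fri: 7:15 AM–2:35 PM = 7 h 20 min
Total: 4 h 7 min + 5 h 26 min + 7 h 10 min + 7 h 20 min = 24 h 3 min.

24 h 3 min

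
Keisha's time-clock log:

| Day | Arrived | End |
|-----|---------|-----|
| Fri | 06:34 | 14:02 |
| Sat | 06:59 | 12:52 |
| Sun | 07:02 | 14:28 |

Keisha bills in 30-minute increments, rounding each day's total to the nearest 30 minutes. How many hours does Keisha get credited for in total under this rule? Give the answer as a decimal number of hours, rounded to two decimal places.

21.00 hours

Fri: 06:34–14:02 = 7 h 28 min → rounds to 7 h 30 min
Sat: 06:59–12:52 = 5 h 53 min → rounds to 6 h 0 min
Sun: 07:02–14:28 = 7 h 26 min → rounds to 7 h 30 min
Total credited: 21 h 0 min.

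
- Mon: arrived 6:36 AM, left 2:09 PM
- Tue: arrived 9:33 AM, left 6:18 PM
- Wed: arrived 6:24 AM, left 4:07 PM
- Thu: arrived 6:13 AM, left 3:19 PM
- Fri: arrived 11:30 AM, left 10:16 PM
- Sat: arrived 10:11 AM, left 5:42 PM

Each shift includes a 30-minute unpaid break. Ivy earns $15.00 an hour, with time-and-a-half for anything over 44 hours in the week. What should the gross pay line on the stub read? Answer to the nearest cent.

$804.00

Mon: 6:36 AM–2:09 PM = 7 h 33 min; less 30 min break → 7 h 3 min
Tue: 9:33 AM–6:18 PM = 8 h 45 min; less 30 min break → 8 h 15 min
Wed: 6:24 AM–4:07 PM = 9 h 43 min; less 30 min break → 9 h 13 min
Thu: 6:13 AM–3:19 PM = 9 h 6 min; less 30 min break → 8 h 36 min
Fri: 11:30 AM–10:16 PM = 10 h 46 min; less 30 min break → 10 h 16 min
Sat: 10:11 AM–5:42 PM = 7 h 31 min; less 30 min break → 7 h 1 min
Total worked: 50 h 24 min = 3024 min.
Regular 44 h 0 min = 2640 min at $15.00/h; overtime 6 h 24 min = 384 min at $22.50/h.
Pay = (2640 × $15.00 + 384 × $22.50) ÷ 60 = $804.00.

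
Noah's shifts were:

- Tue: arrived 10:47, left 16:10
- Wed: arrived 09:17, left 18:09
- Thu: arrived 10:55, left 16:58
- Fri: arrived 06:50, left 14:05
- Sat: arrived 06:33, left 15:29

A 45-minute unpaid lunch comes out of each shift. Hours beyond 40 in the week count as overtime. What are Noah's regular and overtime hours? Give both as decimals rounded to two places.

Tue: 10:47–16:10 = 5 h 23 min; less 45 min break → 4 h 38 min
Wed: 09:17–18:09 = 8 h 52 min; less 45 min break → 8 h 7 min
Thu: 10:55–16:58 = 6 h 3 min; less 45 min break → 5 h 18 min
Fri: 06:50–14:05 = 7 h 15 min; less 45 min break → 6 h 30 min
Sat: 06:33–15:29 = 8 h 56 min; less 45 min break → 8 h 11 min
Total worked: 32 h 44 min = 32.73 h.
Threshold 40 h → overtime 0 h 0 min, regular 32 h 44 min.

Regular 32.73 hours, overtime 0.00 hours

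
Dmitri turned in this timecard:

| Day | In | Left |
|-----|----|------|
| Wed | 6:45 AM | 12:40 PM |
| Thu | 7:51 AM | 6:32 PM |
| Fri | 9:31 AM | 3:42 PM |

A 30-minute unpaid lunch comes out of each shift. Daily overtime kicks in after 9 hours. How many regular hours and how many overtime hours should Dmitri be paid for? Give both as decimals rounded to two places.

Wed: 6:45 AM–12:40 PM = 5 h 55 min; less 30 min break → 5 h 25 min
Thu: 7:51 AM–6:32 PM = 10 h 41 min; less 30 min break → 10 h 11 min
Fri: 9:31 AM–3:42 PM = 6 h 11 min; less 30 min break → 5 h 41 min
Wed reg 5 h 25 min / OT 0 h 0 min; Thu reg 9 h 0 min / OT 1 h 11 min; Fri reg 5 h 41 min / OT 0 h 0 min.
Totals: regular 20 h 6 min, overtime 1 h 11 min.

Regular 20.10 hours, overtime 1.18 hours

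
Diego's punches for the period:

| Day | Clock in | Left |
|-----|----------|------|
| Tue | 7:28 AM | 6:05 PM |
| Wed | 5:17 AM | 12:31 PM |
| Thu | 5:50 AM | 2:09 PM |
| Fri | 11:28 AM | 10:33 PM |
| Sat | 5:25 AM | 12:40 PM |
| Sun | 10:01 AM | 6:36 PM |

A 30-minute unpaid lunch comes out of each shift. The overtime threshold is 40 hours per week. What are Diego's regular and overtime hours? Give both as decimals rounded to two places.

Regular 40.00 hours, overtime 10.08 hours

Tue: 7:28 AM–6:05 PM = 10 h 37 min; less 30 min break → 10 h 7 min
Wed: 5:17 AM–12:31 PM = 7 h 14 min; less 30 min break → 6 h 44 min
Thu: 5:50 AM–2:09 PM = 8 h 19 min; less 30 min break → 7 h 49 min
Fri: 11:28 AM–10:33 PM = 11 h 5 min; less 30 min break → 10 h 35 min
Sat: 5:25 AM–12:40 PM = 7 h 15 min; less 30 min break → 6 h 45 min
Sun: 10:01 AM–6:36 PM = 8 h 35 min; less 30 min break → 8 h 5 min
Total worked: 50 h 5 min = 50.08 h.
Threshold 40 h → overtime 10 h 5 min, regular 40 h 0 min.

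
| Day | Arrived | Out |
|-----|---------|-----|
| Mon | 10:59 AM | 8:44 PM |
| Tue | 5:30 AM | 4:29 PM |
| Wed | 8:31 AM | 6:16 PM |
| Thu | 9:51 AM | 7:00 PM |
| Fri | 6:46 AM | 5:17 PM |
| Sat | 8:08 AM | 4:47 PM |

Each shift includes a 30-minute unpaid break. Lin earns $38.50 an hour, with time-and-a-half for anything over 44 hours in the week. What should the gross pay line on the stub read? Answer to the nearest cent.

Mon: 10:59 AM–8:44 PM = 9 h 45 min; less 30 min break → 9 h 15 min
Tue: 5:30 AM–4:29 PM = 10 h 59 min; less 30 min break → 10 h 29 min
Wed: 8:31 AM–6:16 PM = 9 h 45 min; less 30 min break → 9 h 15 min
Thu: 9:51 AM–7:00 PM = 9 h 9 min; less 30 min break → 8 h 39 min
Fri: 6:46 AM–5:17 PM = 10 h 31 min; less 30 min break → 10 h 1 min
Sat: 8:08 AM–4:47 PM = 8 h 39 min; less 30 min break → 8 h 9 min
Total worked: 55 h 48 min = 3348 min.
Regular 44 h 0 min = 2640 min at $38.50/h; overtime 11 h 48 min = 708 min at $57.75/h.
Pay = (2640 × $38.50 + 708 × $57.75) ÷ 60 = $2375.45.

$2375.45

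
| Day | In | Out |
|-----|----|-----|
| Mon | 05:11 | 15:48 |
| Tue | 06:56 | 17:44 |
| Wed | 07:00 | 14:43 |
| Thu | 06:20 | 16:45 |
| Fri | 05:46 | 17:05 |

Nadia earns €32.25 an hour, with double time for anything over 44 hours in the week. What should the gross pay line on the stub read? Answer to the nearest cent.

Mon: 05:11–15:48 = 10 h 37 min
Tue: 06:56–17:44 = 10 h 48 min
Wed: 07:00–14:43 = 7 h 43 min
Thu: 06:20–16:45 = 10 h 25 min
Fri: 05:46–17:05 = 11 h 19 min
Total worked: 50 h 52 min = 3052 min.
Regular 44 h 0 min = 2640 min at €32.25/h; overtime 6 h 52 min = 412 min at €64.50/h.
Pay = (2640 × €32.25 + 412 × €64.50) ÷ 60 = €1861.90.

€1861.90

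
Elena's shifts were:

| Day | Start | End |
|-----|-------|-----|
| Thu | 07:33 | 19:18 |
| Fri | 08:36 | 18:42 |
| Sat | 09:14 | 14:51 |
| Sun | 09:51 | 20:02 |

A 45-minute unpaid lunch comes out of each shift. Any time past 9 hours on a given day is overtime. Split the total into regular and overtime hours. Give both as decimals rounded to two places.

Thu: 07:33–19:18 = 11 h 45 min; less 45 min break → 11 h 0 min
Fri: 08:36–18:42 = 10 h 6 min; less 45 min break → 9 h 21 min
Sat: 09:14–14:51 = 5 h 37 min; less 45 min break → 4 h 52 min
Sun: 09:51–20:02 = 10 h 11 min; less 45 min break → 9 h 26 min
Thu reg 9 h 0 min / OT 2 h 0 min; Fri reg 9 h 0 min / OT 0 h 21 min; Sat reg 4 h 52 min / OT 0 h 0 min; Sun reg 9 h 0 min / OT 0 h 26 min.
Totals: regular 31 h 52 min, overtime 2 h 47 min.

Regular 31.87 hours, overtime 2.78 hours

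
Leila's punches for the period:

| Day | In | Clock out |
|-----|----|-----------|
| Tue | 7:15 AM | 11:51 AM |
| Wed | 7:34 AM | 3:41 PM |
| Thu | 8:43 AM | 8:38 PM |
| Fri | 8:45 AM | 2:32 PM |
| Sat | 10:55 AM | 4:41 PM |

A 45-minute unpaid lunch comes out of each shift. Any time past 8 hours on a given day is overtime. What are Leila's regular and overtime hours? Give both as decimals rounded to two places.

Tue: 7:15 AM–11:51 AM = 4 h 36 min; less 45 min break → 3 h 51 min
Wed: 7:34 AM–3:41 PM = 8 h 7 min; less 45 min break → 7 h 22 min
Thu: 8:43 AM–8:38 PM = 11 h 55 min; less 45 min break → 11 h 10 min
Fri: 8:45 AM–2:32 PM = 5 h 47 min; less 45 min break → 5 h 2 min
Sat: 10:55 AM–4:41 PM = 5 h 46 min; less 45 min break → 5 h 1 min
Tue reg 3 h 51 min / OT 0 h 0 min; Wed reg 7 h 22 min / OT 0 h 0 min; Thu reg 8 h 0 min / OT 3 h 10 min; Fri reg 5 h 2 min / OT 0 h 0 min; Sat reg 5 h 1 min / OT 0 h 0 min.
Totals: regular 29 h 16 min, overtime 3 h 10 min.

Regular 29.27 hours, overtime 3.17 hours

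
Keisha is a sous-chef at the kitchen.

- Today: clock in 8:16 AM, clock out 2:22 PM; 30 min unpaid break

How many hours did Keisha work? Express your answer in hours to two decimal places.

Today: 8:16 AM–2:22 PM = 6 h 6 min; less 30 min break → 5 h 36 min

5.60 hours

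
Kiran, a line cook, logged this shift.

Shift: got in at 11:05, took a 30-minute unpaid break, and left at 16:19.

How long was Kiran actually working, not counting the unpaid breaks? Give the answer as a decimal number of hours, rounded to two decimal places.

Shift: 11:05–16:19 = 5 h 14 min; less 30 min break → 4 h 44 min

4.73 hours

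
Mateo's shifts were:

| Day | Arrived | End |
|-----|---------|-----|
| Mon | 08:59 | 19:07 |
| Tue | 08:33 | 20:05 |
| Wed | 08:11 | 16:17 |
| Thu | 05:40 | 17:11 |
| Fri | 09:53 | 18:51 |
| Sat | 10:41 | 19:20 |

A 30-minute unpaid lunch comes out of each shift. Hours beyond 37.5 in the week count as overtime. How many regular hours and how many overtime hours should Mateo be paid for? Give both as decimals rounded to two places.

Regular 37.50 hours, overtime 18.40 hours

Mon: 08:59–19:07 = 10 h 8 min; less 30 min break → 9 h 38 min
Tue: 08:33–20:05 = 11 h 32 min; less 30 min break → 11 h 2 min
Wed: 08:11–16:17 = 8 h 6 min; less 30 min break → 7 h 36 min
Thu: 05:40–17:11 = 11 h 31 min; less 30 min break → 11 h 1 min
Fri: 09:53–18:51 = 8 h 58 min; less 30 min break → 8 h 28 min
Sat: 10:41–19:20 = 8 h 39 min; less 30 min break → 8 h 9 min
Total worked: 55 h 54 min = 55.90 h.
Threshold 37.5 h → overtime 18 h 24 min, regular 37 h 30 min.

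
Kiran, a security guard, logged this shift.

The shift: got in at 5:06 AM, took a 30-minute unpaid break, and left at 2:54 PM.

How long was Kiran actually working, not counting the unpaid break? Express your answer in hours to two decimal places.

9.30 hours

The shift: 5:06 AM–2:54 PM = 9 h 48 min; less 30 min break → 9 h 18 min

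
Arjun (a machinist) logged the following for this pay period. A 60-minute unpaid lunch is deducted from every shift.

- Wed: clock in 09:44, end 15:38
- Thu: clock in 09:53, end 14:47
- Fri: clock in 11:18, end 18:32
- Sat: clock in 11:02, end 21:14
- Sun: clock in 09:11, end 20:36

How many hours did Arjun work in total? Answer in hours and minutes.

Wed: 09:44–15:38 = 5 h 54 min; less 60 min break → 4 h 54 min
Thu: 09:53–14:47 = 4 h 54 min; less 60 min break → 3 h 54 min
Fri: 11:18–18:32 = 7 h 14 min; less 60 min break → 6 h 14 min
Sat: 11:02–21:14 = 10 h 12 min; less 60 min break → 9 h 12 min
Sun: 09:11–20:36 = 11 h 25 min; less 60 min break → 10 h 25 min
Total: 4 h 54 min + 3 h 54 min + 6 h 14 min + 9 h 12 min + 10 h 25 min = 34 h 39 min.

34 h 39 min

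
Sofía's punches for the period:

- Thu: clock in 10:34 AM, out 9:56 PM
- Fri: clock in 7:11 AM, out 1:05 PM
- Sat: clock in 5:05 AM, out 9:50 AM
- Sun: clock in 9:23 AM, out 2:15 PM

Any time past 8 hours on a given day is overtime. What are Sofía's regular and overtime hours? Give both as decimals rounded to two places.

Thu: 10:34 AM–9:56 PM = 11 h 22 min
Fri: 7:11 AM–1:05 PM = 5 h 54 min
Sat: 5:05 AM–9:50 AM = 4 h 45 min
Sun: 9:23 AM–2:15 PM = 4 h 52 min
Thu reg 8 h 0 min / OT 3 h 22 min; Fri reg 5 h 54 min / OT 0 h 0 min; Sat reg 4 h 45 min / OT 0 h 0 min; Sun reg 4 h 52 min / OT 0 h 0 min.
Totals: regular 23 h 31 min, overtime 3 h 22 min.

Regular 23.52 hours, overtime 3.37 hours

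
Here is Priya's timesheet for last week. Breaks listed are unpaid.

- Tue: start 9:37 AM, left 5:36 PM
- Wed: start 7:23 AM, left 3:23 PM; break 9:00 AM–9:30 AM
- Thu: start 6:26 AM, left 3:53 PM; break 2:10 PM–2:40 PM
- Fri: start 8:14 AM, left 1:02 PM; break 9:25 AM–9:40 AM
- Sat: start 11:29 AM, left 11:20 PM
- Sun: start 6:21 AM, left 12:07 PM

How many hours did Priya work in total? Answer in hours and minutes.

46 h 36 min

Tue: 9:37 AM–5:36 PM = 7 h 59 min
Wed: 7:23 AM–3:23 PM = 8 h 0 min; less 30 min break → 7 h 30 min
Thu: 6:26 AM–3:53 PM = 9 h 27 min; less 30 min break → 8 h 57 min
Fri: 8:14 AM–1:02 PM = 4 h 48 min; less 15 min break → 4 h 33 min
Sat: 11:29 AM–11:20 PM = 11 h 51 min
Sun: 6:21 AM–12:07 PM = 5 h 46 min
Total: 7 h 59 min + 7 h 30 min + 8 h 57 min + 4 h 33 min + 11 h 51 min + 5 h 46 min = 46 h 36 min.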